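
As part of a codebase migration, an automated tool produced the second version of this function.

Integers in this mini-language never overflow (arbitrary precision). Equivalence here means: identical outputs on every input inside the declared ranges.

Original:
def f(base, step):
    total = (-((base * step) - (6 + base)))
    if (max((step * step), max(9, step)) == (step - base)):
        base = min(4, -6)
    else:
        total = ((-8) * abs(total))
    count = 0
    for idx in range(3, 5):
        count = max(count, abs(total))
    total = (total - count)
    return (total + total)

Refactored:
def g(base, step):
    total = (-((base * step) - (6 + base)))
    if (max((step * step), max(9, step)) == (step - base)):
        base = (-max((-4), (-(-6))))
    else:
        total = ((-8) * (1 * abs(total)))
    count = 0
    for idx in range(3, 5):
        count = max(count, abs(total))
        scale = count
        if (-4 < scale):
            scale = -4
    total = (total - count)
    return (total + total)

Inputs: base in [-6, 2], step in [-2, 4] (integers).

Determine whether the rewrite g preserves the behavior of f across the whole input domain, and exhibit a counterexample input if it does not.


Behavior is preserved: although statement counts differ; and constant usage differs; and min/max/abs usage differs; and branching structure differs; and comparison usage differs; and local variable names differ; and arithmetic usage differs, the outputs never diverge.
As a probe, take base=2, step=1: f runs total=6, then (max((step * step), max(9, step)) == (step - base)) is false, then total=-48, then count=0, then (idx=3), then count=48, then (idx=4), then count=48, then total=-96, then returns -192; g runs total=6, then (max((step * step), max(9, step)) == (step - base)) is false, then total=-48, then count=0, then (idx=3), then count=48, then scale=48, then (-4 < scale) is true, then scale=-4, then (idx=4), then count=48, then scale=48, then (-4 < scale) is true, then scale=-4, then total=-96, then returns -192; both end at -192.
Every one of the 63 inputs gives matching results.
verdict: equivalent


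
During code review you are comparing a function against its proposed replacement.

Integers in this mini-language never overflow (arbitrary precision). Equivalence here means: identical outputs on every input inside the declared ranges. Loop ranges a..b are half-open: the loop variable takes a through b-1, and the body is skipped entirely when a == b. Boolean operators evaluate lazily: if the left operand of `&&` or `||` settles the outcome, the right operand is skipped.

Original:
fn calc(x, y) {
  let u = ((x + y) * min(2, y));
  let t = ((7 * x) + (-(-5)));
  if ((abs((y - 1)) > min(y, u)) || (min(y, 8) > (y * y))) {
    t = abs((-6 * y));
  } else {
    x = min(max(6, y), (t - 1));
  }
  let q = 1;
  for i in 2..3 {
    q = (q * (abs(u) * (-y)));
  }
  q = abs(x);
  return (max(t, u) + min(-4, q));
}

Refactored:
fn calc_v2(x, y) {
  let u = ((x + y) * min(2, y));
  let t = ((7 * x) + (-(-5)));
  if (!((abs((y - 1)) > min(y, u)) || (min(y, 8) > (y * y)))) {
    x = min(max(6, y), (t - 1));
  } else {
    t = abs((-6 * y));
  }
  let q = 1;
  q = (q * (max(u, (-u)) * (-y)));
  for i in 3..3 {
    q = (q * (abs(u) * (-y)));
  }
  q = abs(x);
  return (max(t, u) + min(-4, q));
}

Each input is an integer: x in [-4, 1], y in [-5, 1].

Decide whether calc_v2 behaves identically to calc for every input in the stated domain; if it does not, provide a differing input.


The two are interchangeable: loop structure differs, statement counts differ, boolean connective usage differs, min/max/abs usage differs, arithmetic usage differs, and every declared input agrees.
As a probe, take x=-2, y=1: calc runs u := -1 | t := -9 | ((abs((y - 1)) > min(y, u)) || (min(y, 8) > (y * y))): true | t := 6 | q := 1 | iter i=2: | q := -1 | q := 2 | result 2; calc_v2 runs u := -1 | t := -9 | (!((abs((y - 1)) > min(y, u)) || (min(y, 8) > (y * y)))): false | t := 6 | q := 1 | q := -1 | loop over i: empty range | q := 2 | result 2; both end at 2.
Checked all 42 inputs in the declared domain: the outputs agree on every one.
verdict: equivalent


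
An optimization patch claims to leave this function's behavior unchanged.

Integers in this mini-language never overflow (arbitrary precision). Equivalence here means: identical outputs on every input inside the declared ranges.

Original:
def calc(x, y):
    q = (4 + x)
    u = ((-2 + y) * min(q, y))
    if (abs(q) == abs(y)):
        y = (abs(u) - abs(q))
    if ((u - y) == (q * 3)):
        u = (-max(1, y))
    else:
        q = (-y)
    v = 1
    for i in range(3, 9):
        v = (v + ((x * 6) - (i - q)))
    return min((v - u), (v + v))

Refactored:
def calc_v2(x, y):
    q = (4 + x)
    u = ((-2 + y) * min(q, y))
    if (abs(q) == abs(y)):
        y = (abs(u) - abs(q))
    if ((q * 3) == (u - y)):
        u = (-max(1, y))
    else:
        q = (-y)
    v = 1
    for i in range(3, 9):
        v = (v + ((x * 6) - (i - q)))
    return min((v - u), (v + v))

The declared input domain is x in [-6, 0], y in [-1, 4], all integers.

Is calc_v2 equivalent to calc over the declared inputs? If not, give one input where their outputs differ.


The two are interchangeable: same computation, different form, and every declared input agrees.
Spot check at x=-6, y=4 — calc: q=-2, then u=-4, then (abs(q) == abs(y)) is false, then ((u - y) == (q * 3)) is false, then q=-4, then v=1, then (i=3), then v=-42, then (i=4), then v=-86, then (i=5), then v=-131, then (i=6), then v=-177, then (i=7), then v=-224, then (i=8), then v=-272, then returns -544. calc_v2: q=-2, then u=-4, then (abs(q) == abs(y)) is false, then ((q * 3) == (u - y)) is false, then q=-4, then v=1, then (i=3), then v=-42, then (i=4), then v=-86, then (i=5), then v=-131, then (i=6), then v=-177, then (i=7), then v=-224, then (i=8), then v=-272, then returns -544. Both give -544.
Checked all 42 inputs in the declared domain: the outputs agree on every one.
verdict: equivalent


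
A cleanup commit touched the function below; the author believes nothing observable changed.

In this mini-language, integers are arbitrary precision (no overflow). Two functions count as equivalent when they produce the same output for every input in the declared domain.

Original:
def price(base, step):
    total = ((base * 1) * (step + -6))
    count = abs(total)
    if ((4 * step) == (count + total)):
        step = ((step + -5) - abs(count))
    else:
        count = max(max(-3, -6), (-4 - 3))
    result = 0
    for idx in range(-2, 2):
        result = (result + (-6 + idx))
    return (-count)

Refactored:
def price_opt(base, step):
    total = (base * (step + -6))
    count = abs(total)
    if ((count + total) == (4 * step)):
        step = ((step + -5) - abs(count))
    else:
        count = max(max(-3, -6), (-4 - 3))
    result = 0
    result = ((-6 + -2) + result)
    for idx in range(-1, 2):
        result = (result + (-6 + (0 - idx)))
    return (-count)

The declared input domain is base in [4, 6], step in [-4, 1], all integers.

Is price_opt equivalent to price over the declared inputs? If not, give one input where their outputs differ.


Side by side, the visible changes include: loop structure differs; also constant usage differs; also statement counts differ; also arithmetic usage differs.
As a probe, take base=5, step=0: price runs total=-30, then count=30, then ((4 * step) == (count + total)) is true, then step=-35, then result=0, then (idx=-2), then result=-8, then (idx=-1), then result=-15, then (idx=0), then result=-21, then (idx=1), then result=-26, then returns -30; price_opt runs total=-30, then count=30, then ((count + total) == (4 * step)) is true, then step=-35, then result=0, then result=-8, then (idx=-1), then result=-13, then (idx=0), then result=-19, then (idx=1), then result=-26, then returns -30; both end at -30.
Sweeping the whole domain (18 inputs) finds no disagreement.
verdict: equivalent


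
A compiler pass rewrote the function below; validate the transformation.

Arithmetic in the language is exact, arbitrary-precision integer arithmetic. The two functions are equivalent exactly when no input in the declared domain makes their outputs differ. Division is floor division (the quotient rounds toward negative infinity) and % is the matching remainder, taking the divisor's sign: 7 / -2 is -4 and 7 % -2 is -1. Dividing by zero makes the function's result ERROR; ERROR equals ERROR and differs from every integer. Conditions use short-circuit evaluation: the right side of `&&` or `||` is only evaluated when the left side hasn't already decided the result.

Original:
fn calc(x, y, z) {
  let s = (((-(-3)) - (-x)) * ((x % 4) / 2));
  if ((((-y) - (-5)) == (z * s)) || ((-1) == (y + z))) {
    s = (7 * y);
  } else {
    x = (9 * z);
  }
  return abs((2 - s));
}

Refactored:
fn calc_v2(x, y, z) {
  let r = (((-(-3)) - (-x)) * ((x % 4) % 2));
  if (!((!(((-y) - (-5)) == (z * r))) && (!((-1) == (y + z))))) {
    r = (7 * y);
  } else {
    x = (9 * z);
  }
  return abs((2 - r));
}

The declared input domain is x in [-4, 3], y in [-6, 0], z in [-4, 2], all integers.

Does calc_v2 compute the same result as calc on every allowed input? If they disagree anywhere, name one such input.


These are not equivalent — on x=-2, y=-6, z=-4 the outputs split (1 vs 2).
calc: s = 1; ((((-y) - (-5)) == (z * s)) || ((-1) == (y + z))) -> false; x = -36; return 1
calc_v2: r = 0; (!((!(((-y) - (-5)) == (z * r))) && (!((-1) == (y + z))))) -> false; x = -36; return 2
verdict: not equivalent; witness: x=-2, y=-6, z=-4


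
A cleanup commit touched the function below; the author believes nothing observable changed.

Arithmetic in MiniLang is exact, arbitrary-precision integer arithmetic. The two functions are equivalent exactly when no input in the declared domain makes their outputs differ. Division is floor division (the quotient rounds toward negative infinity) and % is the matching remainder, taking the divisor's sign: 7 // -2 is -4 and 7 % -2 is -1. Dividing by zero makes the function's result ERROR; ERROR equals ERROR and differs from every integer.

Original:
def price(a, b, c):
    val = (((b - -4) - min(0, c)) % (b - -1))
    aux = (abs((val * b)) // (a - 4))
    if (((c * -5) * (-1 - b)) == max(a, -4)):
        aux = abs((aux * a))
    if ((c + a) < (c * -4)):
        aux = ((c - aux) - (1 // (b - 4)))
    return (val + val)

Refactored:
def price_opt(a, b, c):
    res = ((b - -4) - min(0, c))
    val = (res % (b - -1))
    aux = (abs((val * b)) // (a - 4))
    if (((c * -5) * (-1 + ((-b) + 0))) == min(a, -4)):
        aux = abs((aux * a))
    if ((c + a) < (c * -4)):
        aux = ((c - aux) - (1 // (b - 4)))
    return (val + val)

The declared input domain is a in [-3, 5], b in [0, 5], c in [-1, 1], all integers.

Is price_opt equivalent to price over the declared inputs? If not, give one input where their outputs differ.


Equivalent. The suspicious edit (`max(a, -4)` became `min(a, -4)`) never changes the result for any input inside the declared domain.
An exhaustive pass over the 162 declared inputs shows identical outputs.
One worked example (a=-2, b=5, c=0) — price: val=3, then aux=-3, then (((c * -5) * (-1 - b)) == max(a, -4)) is false, then ((c + a) < (c * -4)) is true, then aux=2, then returns 6; price_opt: res=9, then val=3, then aux=-3, then (((c * -5) * (-1 + ((-b) + 0))) == min(a, -4)) is false, then ((c + a) < (c * -4)) is true, then aux=2, then returns 6; agreement on 6.
verdict: equivalent


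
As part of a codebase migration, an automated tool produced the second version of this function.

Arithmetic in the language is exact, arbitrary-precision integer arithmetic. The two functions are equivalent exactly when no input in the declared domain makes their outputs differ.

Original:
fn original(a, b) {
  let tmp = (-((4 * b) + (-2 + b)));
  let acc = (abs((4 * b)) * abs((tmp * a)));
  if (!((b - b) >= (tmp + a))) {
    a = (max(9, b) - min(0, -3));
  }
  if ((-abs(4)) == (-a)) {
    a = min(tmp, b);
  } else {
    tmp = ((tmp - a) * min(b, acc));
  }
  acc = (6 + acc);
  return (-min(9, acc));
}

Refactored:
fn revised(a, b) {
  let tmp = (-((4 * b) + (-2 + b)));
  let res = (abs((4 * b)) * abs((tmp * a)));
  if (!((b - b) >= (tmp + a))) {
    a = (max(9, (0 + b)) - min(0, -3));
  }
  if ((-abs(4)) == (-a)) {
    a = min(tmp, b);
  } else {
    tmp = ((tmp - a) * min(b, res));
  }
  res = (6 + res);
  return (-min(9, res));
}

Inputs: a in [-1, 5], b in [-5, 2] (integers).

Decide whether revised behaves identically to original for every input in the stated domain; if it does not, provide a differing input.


Differences: constant usage differs; and local variable names differ; and arithmetic usage differs — yet all 56 inputs agree.
verdict: equivalent


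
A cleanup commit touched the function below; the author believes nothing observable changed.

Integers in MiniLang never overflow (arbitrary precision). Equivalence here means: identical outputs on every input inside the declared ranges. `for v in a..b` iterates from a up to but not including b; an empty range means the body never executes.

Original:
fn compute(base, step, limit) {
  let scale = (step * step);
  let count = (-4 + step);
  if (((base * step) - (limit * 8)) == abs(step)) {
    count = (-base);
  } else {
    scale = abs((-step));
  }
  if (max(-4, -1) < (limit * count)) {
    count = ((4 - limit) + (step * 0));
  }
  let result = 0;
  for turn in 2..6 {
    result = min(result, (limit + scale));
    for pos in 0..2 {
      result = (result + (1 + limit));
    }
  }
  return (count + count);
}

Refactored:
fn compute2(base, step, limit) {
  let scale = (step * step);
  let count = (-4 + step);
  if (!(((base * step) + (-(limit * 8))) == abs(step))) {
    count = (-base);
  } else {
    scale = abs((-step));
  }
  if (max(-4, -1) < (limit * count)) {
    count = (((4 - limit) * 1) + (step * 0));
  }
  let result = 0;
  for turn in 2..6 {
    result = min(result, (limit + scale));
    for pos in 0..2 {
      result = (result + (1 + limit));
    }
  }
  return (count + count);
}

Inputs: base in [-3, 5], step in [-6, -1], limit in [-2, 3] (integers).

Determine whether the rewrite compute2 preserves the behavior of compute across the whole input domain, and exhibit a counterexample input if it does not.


Take base=-3, step=-6, limit=-2.
compute: scale=36, then count=-10, then (((base * step) - (limit * 8)) == abs(step)) is false, then scale=6, then (max(-4, -1) < (limit * count)) is true, then count=6, then result=0, then (turn=2), then result=0, then (pos=0), then result=-1, then (pos=1), then result=-2, then (turn=3), then result=-2, then (pos=0), then result=-3, then (pos=1), then result=-4, then (turn=4), then result=-4, then (pos=0), then result=-5, then (pos=1), then result=-6, then (turn=5), then result=-6, then (pos=0), then result=-7, then (pos=1), then result=-8, then returns 12
compute2: scale=36, then count=-10, then (!(((base * step) + (-(limit * 8))) == abs(step))) is true, then count=3, then (max(-4, -1) < (limit * count)) is false, then result=0, then (turn=2), then result=0, then (pos=0), then result=-1, then (pos=1), then result=-2, then (turn=3), then result=-2, then (pos=0), then result=-3, then (pos=1), then result=-4, then (turn=4), then result=-4, then (pos=0), then result=-5, then (pos=1), then result=-6, then (turn=5), then result=-6, then (pos=0), then result=-7, then (pos=1), then result=-8, then returns 6
12 != 6, so the rewrite changes behavior.
verdict: not equivalent; witness: base=-3, step=-6, limit=-2


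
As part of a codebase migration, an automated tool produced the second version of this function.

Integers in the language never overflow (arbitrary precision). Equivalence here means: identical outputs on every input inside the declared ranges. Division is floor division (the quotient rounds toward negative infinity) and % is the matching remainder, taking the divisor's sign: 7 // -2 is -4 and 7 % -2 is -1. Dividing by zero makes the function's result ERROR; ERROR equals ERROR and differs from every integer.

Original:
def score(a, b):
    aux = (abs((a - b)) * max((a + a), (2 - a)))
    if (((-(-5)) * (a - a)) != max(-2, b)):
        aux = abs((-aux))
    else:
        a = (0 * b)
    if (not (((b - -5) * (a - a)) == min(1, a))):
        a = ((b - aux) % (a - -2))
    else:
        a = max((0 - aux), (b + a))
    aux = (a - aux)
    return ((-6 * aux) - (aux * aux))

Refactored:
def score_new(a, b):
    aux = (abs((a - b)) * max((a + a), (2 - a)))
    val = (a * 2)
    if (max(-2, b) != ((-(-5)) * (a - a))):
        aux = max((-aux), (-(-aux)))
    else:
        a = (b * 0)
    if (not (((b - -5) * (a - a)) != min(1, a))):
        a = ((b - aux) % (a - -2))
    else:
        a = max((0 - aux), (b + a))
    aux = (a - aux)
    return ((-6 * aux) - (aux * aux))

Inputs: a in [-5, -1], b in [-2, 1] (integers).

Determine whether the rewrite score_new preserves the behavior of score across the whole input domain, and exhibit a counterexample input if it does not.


a=-5, b=-2 yields -391 from score but -616 from score_new.
verdict: not equivalent; witness: a=-5, b=-2


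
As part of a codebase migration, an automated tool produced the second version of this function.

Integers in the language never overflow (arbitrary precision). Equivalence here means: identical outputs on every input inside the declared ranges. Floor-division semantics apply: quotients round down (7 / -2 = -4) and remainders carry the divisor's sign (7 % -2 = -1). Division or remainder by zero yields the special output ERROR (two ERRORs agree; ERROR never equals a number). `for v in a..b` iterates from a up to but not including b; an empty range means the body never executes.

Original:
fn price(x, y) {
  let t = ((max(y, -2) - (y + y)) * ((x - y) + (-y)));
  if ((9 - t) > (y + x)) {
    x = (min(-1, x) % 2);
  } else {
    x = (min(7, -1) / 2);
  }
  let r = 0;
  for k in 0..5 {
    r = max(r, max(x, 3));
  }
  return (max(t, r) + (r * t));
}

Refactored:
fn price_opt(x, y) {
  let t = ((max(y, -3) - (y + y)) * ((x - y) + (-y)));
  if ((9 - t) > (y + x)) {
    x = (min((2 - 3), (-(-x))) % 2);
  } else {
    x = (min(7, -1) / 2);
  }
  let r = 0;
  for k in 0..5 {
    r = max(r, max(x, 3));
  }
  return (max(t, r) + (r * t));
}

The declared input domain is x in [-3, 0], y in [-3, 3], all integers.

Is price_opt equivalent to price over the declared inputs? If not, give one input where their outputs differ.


Evaluate both at x=-3, y=-3.
price: t becomes 12; next ((9 - t) > (y + x)) evaluates to true; next x becomes 1; next r becomes 0; next at k=0:; next r becomes 3; next at k=1:; next r becomes 3; next at k=2:; next r becomes 3; next at k=3:; next r becomes 3; next at k=4:; next r becomes 3; next final value 48
price_opt: t becomes 9; next ((9 - t) > (y + x)) evaluates to true; next x becomes 1; next r becomes 0; next at k=0:; next r becomes 3; next at k=1:; next r becomes 3; next at k=2:; next r becomes 3; next at k=3:; next r becomes 3; next at k=4:; next r becomes 3; next final value 36
48 and 36 differ, so these are not the same function on this domain.
verdict: not equivalent; witness: x=-3, y=-3


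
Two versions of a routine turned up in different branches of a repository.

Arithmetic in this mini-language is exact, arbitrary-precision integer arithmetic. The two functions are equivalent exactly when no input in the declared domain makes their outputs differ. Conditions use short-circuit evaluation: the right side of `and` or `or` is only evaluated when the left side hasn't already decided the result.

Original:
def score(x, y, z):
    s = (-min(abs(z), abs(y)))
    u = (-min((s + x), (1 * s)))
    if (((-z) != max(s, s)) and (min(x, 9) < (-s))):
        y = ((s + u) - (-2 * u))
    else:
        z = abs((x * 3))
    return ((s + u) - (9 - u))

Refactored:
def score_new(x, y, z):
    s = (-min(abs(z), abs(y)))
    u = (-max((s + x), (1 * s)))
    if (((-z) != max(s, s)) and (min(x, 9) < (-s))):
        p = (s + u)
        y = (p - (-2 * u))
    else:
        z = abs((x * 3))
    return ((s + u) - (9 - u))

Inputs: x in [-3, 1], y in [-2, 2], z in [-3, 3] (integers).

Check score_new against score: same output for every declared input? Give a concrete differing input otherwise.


There is a counterexample at x=-3, y=-2, z=-3: -1 on one side, -7 on the other.
score: s becomes -2; next u becomes 5; next (((-z) != max(s, s)) and (min(x, 9) < (-s))) evaluates to true; next y becomes 13; next final value -1
score_new: s becomes -2; next u becomes 2; next (((-z) != max(s, s)) and (min(x, 9) < (-s))) evaluates to true; next p becomes 0; next y becomes 4; next final value -7
verdict: not equivalent; witness: x=-3, y=-2, z=-3


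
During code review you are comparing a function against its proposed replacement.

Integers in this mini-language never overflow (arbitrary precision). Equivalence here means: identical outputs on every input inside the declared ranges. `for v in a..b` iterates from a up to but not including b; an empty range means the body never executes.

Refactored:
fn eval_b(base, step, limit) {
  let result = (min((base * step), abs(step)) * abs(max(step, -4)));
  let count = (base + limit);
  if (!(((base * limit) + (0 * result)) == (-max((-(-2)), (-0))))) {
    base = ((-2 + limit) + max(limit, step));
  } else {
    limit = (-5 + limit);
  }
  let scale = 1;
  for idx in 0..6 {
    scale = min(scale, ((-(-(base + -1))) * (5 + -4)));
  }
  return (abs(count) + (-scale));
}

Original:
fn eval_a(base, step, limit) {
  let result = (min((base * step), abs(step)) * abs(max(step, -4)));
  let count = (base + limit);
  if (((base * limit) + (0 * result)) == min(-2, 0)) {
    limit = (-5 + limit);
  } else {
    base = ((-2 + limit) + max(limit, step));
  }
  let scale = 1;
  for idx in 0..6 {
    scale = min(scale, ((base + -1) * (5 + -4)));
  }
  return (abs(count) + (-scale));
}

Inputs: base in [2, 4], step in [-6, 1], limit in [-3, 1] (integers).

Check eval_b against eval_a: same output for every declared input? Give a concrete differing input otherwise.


Reading the diff, among the changes: min/max/abs usage differs; boolean connective usage differs.
One worked example (base=4, step=-6, limit=-2) — eval_a: result = -96; count = 2; (((base * limit) + (0 * result)) == min(-2, 0)) -> false; base = -6; scale = 1; [idx=0]; scale = -7; [idx=1]; scale = -7; [idx=2]; scale = -7; [idx=3]; scale = -7; [idx=4]; scale = -7; [idx=5]; scale = -7; return 9; eval_b: result = -96; count = 2; (!(((base * limit) + (0 * result)) == (-max((-(-2)), (-0))))) -> true; base = -6; scale = 1; [idx=0]; scale = -7; [idx=1]; scale = -7; [idx=2]; scale = -7; [idx=3]; scale = -7; [idx=4]; scale = -7; [idx=5]; scale = -7; return 9; agreement on 9.
An exhaustive pass over the 120 declared inputs shows identical outputs.
verdict: equivalent


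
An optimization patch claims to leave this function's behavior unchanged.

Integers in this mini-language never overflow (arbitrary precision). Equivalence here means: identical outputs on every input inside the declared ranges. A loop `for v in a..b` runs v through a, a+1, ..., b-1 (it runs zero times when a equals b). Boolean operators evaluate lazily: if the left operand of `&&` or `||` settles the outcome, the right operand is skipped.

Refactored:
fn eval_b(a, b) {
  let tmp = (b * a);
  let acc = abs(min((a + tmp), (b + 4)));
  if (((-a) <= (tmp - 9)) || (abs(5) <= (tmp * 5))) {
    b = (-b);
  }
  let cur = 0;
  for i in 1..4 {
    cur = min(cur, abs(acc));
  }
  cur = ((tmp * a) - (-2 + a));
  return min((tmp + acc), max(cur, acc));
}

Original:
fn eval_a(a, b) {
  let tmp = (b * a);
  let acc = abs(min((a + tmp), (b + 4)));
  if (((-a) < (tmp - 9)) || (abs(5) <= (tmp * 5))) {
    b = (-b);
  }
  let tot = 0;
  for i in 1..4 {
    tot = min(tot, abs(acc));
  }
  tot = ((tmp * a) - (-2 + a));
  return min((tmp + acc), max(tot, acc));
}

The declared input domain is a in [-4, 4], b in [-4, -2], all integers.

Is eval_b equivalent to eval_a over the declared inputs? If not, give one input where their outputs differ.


Equivalent. The edit looks behavioral (`((-a) < (tmp - 9))` became `((-a) <= (tmp - 9))`), but over these ranges it never changes the outcome.
An exhaustive pass over the 27 declared inputs shows identical outputs.
One worked example (a=4, b=-4) — eval_a: tmp = -16; acc = 12; (((-a) < (tmp - 9)) || (abs(5) <= (tmp * 5))) -> false; tot = 0; [i=1]; tot = 0; [i=2]; tot = 0; [i=3]; tot = 0; tot = -66; return -4; eval_b: tmp = -16; acc = 12; (((-a) <= (tmp - 9)) || (abs(5) <= (tmp * 5))) -> false; cur = 0; [i=1]; cur = 0; [i=2]; cur = 0; [i=3]; cur = 0; cur = -66; return -4; agreement on -4.
verdict: equivalent


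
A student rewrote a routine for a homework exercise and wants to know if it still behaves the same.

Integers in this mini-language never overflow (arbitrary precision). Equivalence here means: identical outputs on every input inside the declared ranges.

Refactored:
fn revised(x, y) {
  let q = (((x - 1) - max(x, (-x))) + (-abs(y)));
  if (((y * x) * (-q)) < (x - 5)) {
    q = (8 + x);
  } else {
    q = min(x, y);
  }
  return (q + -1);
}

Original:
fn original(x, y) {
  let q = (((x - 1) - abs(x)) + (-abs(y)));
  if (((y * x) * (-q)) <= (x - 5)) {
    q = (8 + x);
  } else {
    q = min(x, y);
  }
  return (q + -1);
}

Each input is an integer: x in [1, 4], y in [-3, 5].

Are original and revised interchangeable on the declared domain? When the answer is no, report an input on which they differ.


Equivalent. Although `(((y * x) * (-q)) <= (x - 5))` became `(((y * x) * (-q)) < (x - 5))`, no input in the stated domain can expose it.
Across all 36 domain points the two functions coincide.
One worked example (x=1, y=1) — original: q becomes -2; next (((y * x) * (-q)) <= (x - 5)) evaluates to false; next q becomes 1; next final value 0; revised: q becomes -2; next (((y * x) * (-q)) < (x - 5)) evaluates to false; next q becomes 1; next final value 0; agreement on 0.
verdict: equivalent


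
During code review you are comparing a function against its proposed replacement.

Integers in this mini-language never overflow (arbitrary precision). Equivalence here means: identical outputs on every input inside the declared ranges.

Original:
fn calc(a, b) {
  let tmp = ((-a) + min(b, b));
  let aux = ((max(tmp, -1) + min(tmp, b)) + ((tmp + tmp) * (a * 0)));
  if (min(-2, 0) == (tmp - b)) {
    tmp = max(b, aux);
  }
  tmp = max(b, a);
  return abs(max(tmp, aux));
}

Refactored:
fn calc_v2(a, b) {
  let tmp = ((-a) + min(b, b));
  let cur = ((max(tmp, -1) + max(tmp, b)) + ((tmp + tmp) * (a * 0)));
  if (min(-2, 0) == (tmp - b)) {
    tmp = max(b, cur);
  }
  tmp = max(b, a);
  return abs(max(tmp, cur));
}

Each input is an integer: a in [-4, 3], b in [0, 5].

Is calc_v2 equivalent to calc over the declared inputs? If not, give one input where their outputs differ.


Evaluate both at a=-4, b=0.
calc: tmp becomes 4; next aux becomes 4; next (min(-2, 0) == (tmp - b)) evaluates to false; next tmp becomes 0; next final value 4
calc_v2: tmp becomes 4; next cur becomes 8; next (min(-2, 0) == (tmp - b)) evaluates to false; next tmp becomes 0; next final value 8
4 and 8 differ, so these are not the same function on this domain.
verdict: not equivalent; witness: a=-4, b=0


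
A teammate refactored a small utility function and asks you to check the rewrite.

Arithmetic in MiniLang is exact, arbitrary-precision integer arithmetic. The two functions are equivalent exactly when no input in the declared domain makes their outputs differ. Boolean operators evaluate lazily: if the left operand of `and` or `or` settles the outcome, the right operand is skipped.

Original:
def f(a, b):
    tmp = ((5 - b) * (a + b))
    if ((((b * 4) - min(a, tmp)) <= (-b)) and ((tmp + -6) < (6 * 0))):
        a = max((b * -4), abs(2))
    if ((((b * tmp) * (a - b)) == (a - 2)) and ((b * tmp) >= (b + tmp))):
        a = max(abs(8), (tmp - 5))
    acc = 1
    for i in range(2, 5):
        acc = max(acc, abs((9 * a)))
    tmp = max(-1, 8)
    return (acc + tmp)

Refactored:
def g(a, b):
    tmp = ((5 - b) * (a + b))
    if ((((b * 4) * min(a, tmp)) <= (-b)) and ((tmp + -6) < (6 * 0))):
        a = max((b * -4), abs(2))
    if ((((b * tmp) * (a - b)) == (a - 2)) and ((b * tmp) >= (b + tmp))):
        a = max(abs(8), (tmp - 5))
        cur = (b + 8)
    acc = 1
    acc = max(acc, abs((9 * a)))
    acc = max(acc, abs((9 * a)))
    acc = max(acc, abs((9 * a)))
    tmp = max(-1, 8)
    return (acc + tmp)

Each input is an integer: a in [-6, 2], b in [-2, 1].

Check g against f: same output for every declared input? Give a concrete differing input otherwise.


Try a=-6, b=0.
f: tmp becomes -30; next ((((b * 4) - min(a, tmp)) <= (-b)) and ((tmp + -6) < (6 * 0))) evaluates to false; next ((((b * tmp) * (a - b)) == (a - 2)) and ((b * tmp) >= (b + tmp))) evaluates to false; next acc becomes 1; next at i=2:; next acc becomes 54; next at i=3:; next acc becomes 54; next at i=4:; next acc becomes 54; next tmp becomes 8; next final value 62
g: tmp becomes -30; next ((((b * 4) * min(a, tmp)) <= (-b)) and ((tmp + -6) < (6 * 0))) evaluates to true; next a becomes 2; next ((((b * tmp) * (a - b)) == (a - 2)) and ((b * tmp) >= (b + tmp))) evaluates to true; next a becomes 8; next cur becomes 8; next acc becomes 1; next acc becomes 72; next acc becomes 72; next acc becomes 72; next tmp becomes 8; next final value 80
62 != 80, so the rewrite changes behavior.
verdict: not equivalent; witness: a=-6, b=0


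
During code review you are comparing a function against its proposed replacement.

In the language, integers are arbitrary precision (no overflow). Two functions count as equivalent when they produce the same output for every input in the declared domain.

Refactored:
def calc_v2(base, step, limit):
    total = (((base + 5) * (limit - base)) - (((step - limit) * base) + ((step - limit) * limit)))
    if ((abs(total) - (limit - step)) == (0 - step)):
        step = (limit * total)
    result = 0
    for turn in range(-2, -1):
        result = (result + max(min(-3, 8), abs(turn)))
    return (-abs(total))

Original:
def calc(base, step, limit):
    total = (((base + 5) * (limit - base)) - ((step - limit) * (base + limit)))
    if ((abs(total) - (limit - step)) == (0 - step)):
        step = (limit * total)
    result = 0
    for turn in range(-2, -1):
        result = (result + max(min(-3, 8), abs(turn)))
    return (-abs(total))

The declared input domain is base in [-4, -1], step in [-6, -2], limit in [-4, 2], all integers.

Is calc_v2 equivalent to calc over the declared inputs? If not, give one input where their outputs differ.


Equivalent — the differences include arithmetic usage differs, yet no declared input distinguishes the two.
Spot check at base=-3, step=-3, limit=0 — calc: total := -3 | ((abs(total) - (limit - step)) == (0 - step)): false | result := 0 | iter turn=-2: | result := 2 | result -3. calc_v2: total := -3 | ((abs(total) - (limit - step)) == (0 - step)): false | result := 0 | iter turn=-2: | result := 2 | result -3. Both give -3.
Sweeping the whole domain (140 inputs) finds no disagreement.
verdict: equivalent


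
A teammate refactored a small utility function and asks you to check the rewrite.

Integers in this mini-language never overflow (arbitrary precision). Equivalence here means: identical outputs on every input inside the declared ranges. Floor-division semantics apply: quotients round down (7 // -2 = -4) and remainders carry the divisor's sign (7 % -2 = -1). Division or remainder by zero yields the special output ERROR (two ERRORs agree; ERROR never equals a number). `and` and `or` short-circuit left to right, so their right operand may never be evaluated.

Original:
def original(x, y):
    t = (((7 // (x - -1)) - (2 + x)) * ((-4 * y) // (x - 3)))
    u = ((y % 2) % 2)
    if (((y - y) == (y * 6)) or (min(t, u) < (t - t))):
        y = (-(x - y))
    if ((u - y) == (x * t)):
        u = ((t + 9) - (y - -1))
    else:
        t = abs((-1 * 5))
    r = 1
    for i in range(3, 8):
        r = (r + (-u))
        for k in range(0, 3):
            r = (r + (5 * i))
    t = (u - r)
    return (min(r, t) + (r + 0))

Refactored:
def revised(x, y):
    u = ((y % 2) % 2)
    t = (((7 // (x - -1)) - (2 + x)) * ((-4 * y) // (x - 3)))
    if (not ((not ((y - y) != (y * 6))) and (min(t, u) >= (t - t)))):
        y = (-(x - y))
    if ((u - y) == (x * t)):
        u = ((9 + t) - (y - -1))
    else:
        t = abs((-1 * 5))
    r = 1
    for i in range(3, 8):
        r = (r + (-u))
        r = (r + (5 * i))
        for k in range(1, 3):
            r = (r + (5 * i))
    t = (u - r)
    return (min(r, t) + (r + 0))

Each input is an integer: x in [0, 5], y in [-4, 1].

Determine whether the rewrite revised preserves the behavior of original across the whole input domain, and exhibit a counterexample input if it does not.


On input x=1, y=0, original returns 0 while revised returns 8.
verdict: not equivalent; witness: x=1, y=0


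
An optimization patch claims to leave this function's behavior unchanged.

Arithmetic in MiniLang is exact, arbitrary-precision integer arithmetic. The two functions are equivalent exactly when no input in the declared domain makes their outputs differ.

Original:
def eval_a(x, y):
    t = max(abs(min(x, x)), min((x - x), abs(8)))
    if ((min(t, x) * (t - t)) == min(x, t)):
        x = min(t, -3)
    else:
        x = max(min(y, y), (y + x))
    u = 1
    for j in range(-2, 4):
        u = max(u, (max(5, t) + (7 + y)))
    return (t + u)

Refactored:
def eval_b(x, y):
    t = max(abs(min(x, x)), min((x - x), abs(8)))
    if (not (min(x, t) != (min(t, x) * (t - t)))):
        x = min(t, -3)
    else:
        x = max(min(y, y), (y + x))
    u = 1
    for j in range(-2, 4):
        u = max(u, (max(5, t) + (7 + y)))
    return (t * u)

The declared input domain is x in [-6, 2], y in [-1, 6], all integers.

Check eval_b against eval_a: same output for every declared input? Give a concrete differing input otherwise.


These are not equivalent — on x=-6, y=-1 the outputs split (18 vs 72).
eval_a: t=6, then ((min(t, x) * (t - t)) == min(x, t)) is false, then x=-1, then u=1, then (j=-2), then u=12, then (j=-1), then u=12, then (j=0), then u=12, then (j=1), then u=12, then (j=2), then u=12, then (j=3), then u=12, then returns 18
eval_b: t=6, then (not (min(x, t) != (min(t, x) * (t - t)))) is false, then x=-1, then u=1, then (j=-2), then u=12, then (j=-1), then u=12, then (j=0), then u=12, then (j=1), then u=12, then (j=2), then u=12, then (j=3), then u=12, then returns 72
verdict: not equivalent; witness: x=-6, y=-1


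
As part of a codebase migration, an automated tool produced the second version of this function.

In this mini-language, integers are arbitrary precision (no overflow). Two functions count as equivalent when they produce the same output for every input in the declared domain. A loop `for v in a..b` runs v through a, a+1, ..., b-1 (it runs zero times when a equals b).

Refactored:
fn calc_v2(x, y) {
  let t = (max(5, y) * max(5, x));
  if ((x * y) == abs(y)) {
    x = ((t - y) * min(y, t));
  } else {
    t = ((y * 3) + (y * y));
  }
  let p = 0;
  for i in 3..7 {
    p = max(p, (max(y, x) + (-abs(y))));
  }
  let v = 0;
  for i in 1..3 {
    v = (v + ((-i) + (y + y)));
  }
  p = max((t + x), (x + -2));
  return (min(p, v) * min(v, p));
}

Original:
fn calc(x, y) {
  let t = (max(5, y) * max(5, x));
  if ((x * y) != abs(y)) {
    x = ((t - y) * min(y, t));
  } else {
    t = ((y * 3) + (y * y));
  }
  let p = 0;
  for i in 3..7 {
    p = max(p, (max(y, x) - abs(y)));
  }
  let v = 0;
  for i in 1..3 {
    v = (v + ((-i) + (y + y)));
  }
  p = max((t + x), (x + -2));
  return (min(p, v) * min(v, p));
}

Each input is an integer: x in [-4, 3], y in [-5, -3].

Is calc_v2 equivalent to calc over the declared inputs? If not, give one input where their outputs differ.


Consider the input x=-4, y=-5.
calc: t becomes 25; next ((x * y) != abs(y)) evaluates to true; next x becomes -150; next p becomes 0; next at i=3:; next p becomes 0; next at i=4:; next p becomes 0; next at i=5:; next p becomes 0; next at i=6:; next p becomes 0; next v becomes 0; next at i=1:; next v becomes -11; next at i=2:; next v becomes -23; next p becomes -125; next final value 15625
calc_v2: t becomes 25; next ((x * y) == abs(y)) evaluates to false; next t becomes 10; next p becomes 0; next at i=3:; next p becomes 0; next at i=4:; next p becomes 0; next at i=5:; next p becomes 0; next at i=6:; next p becomes 0; next v becomes 0; next at i=1:; next v becomes -11; next at i=2:; next v becomes -23; next p becomes 6; next final value 529
15625 against 529: the behavior changed.
verdict: not equivalent; witness: x=-4, y=-5


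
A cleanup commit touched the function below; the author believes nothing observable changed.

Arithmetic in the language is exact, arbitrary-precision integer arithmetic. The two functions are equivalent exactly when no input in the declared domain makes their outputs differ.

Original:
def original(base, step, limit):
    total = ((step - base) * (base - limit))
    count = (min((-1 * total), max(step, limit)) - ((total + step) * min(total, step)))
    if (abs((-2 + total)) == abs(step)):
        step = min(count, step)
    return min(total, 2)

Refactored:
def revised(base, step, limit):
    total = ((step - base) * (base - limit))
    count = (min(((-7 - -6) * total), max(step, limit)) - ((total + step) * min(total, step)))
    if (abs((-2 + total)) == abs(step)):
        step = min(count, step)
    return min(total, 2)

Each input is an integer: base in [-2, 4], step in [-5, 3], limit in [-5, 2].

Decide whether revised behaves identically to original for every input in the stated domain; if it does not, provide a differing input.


Equivalent — the differences include arithmetic usage differs, plus constant usage differs, yet no declared input distinguishes the two.
Tracing base=3, step=2, limit=1: original: total = -2; count = 2; (abs((-2 + total)) == abs(step)) -> false; return -2 | revised: total = -2; count = 2; (abs((-2 + total)) == abs(step)) -> false; return -2 — matching result -2.
Sweeping the whole domain (504 inputs) finds no disagreement.
verdict: equivalent


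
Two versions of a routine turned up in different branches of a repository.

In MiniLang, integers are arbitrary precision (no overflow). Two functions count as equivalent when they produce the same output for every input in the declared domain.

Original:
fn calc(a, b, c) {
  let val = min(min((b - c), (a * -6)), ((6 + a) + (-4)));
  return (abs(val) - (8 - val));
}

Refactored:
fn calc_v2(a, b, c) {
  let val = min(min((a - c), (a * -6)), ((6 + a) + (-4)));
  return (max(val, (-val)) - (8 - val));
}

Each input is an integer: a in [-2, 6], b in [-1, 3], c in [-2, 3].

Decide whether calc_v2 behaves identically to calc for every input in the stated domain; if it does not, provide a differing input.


These are not equivalent — on a=-1, b=0, c=-1 the outputs split (-6 vs -8).
calc: val becomes 1; next final value -6
calc_v2: val becomes 0; next final value -8
verdict: not equivalent; witness: a=-1, b=0, c=-1


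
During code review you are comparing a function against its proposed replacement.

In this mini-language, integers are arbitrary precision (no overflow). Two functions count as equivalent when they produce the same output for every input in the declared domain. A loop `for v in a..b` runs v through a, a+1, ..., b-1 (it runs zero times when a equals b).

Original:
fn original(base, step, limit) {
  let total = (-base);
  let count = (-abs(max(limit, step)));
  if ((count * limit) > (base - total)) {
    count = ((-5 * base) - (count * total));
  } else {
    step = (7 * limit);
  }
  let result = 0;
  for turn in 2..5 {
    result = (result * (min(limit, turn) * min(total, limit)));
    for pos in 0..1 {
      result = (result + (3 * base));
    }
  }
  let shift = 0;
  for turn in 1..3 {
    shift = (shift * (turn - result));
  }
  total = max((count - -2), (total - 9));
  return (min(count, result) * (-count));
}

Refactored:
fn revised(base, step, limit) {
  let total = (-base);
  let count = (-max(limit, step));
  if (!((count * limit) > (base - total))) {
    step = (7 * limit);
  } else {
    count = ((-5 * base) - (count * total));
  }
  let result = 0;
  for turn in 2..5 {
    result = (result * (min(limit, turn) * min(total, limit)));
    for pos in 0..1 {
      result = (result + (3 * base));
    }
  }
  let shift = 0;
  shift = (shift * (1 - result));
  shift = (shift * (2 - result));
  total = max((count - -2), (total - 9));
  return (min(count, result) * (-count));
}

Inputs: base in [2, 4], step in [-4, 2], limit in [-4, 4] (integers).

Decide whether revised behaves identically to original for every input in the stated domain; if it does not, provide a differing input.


Evaluate both at base=2, step=-4, limit=-4.
original: total = -2; count = -4; ((count * limit) > (base - total)) -> true; count = -18; result = 0; [turn=2]; result = 0; [pos=0]; result = 6; [turn=3]; result = 96; [pos=0]; result = 102; [turn=4]; result = 1632; [pos=0]; result = 1638; shift = 0; [turn=1]; shift = 0; [turn=2]; shift = 0; total = -11; return -324
revised: total = -2; count = 4; (!((count * limit) > (base - total))) -> true; step = -28; result = 0; [turn=2]; result = 0; [pos=0]; result = 6; [turn=3]; result = 96; [pos=0]; result = 102; [turn=4]; result = 1632; [pos=0]; result = 1638; shift = 0; shift = 0; shift = 0; total = 6; return -16
-324 vs -16 — the two versions disagree here.
verdict: not equivalent; witness: base=2, step=-4, limit=-4
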